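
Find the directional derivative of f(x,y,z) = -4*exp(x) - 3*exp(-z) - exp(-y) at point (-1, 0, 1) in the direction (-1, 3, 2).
sqrt(14)*(3*E + 10)*exp(-1)/14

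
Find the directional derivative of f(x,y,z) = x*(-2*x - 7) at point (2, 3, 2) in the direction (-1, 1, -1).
5*sqrt(3)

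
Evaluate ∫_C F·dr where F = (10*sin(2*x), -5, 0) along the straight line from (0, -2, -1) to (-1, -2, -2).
5 - 5*cos(2)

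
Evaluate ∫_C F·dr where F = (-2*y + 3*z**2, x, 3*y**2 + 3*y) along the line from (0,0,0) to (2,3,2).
32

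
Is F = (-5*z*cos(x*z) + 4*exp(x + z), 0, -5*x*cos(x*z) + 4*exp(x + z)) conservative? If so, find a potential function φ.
Yes, F is conservative. φ = 4*exp(x + z) - 5*sin(x*z)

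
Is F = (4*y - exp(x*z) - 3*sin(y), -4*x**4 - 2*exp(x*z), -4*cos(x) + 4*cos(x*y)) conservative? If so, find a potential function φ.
No, ∇×F = (2*x*(exp(x*z) - 2*sin(x*y)), -x*exp(x*z) + 4*y*sin(x*y) - 4*sin(x), -16*x**3 - 2*z*exp(x*z) + 3*cos(y) - 4) ≠ 0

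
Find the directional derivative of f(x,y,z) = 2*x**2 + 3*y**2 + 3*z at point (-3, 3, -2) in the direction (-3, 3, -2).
42*sqrt(22)/11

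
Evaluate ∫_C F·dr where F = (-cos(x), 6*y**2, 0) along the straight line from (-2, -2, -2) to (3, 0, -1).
-sin(2) - sin(3) + 16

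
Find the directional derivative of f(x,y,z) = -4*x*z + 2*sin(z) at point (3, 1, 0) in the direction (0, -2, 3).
-30*sqrt(13)/13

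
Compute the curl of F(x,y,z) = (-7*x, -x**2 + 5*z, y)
(-4, 0, -2*x)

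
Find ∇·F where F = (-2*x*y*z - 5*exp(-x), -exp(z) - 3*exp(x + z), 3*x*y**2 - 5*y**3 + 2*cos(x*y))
-2*y*z + 5*exp(-x)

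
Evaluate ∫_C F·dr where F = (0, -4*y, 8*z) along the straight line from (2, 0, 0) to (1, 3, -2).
-2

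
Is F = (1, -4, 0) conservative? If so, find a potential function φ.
Yes, F is conservative. φ = x - 4*y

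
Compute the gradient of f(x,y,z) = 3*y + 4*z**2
(0, 3, 8*z)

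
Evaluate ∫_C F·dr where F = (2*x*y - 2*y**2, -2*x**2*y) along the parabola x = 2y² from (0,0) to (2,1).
-2/15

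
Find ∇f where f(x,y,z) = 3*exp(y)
(0, 3*exp(y), 0)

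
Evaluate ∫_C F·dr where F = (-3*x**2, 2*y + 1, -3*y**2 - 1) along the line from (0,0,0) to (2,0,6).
-14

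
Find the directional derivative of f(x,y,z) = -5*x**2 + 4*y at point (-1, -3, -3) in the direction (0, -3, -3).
-2*sqrt(2)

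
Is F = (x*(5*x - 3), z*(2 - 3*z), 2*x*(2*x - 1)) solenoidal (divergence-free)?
No, ∇·F = 10*x - 3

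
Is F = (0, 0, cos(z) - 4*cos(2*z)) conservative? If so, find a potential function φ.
Yes, F is conservative. φ = sin(z) - 2*sin(2*z)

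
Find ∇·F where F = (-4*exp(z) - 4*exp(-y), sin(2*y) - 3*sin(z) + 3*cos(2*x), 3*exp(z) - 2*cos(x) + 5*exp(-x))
3*exp(z) + 2*cos(2*y)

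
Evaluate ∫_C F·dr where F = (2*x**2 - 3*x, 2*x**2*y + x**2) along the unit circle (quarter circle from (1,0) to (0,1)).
2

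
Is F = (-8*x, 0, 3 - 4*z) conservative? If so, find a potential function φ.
Yes, F is conservative. φ = -4*x**2 - 2*z**2 + 3*z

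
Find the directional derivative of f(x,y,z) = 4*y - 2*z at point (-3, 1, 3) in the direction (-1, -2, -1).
-sqrt(6)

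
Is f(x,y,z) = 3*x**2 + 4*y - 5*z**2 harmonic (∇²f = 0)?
No, ∇²f = -4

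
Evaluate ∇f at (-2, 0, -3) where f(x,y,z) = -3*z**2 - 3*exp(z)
(0, 0, 18 - 3*exp(-3))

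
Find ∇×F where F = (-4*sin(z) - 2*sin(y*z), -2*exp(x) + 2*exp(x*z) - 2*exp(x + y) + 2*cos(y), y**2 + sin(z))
(-2*x*exp(x*z) + 2*y, -2*y*cos(y*z) - 4*cos(z), 2*z*exp(x*z) + 2*z*cos(y*z) - 2*exp(x) - 2*exp(x + y))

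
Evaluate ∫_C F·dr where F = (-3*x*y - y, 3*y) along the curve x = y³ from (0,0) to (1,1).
-15/28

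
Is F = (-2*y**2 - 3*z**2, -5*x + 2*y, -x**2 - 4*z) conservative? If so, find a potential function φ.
No, ∇×F = (0, 2*x - 6*z, 4*y - 5) ≠ 0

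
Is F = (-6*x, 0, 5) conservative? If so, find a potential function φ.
Yes, F is conservative. φ = -3*x**2 + 5*z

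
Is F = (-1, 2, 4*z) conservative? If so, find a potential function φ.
Yes, F is conservative. φ = -x + 2*y + 2*z**2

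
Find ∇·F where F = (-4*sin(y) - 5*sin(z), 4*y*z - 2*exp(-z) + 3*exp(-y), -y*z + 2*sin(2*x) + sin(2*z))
-y + 4*z + 2*cos(2*z) - 3*exp(-y)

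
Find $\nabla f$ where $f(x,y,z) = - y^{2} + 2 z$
(0, -2*y, 2)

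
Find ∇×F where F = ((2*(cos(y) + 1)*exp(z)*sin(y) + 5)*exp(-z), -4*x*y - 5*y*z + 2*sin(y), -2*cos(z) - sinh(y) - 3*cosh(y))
(5*y - 3*sinh(y) - cosh(y), -5*exp(-z), -4*y - 2*cos(y) - 2*cos(2*y))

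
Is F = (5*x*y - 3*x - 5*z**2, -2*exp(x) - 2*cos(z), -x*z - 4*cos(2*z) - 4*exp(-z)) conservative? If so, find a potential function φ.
No, ∇×F = (-2*sin(z), -9*z, -5*x - 2*exp(x)) ≠ 0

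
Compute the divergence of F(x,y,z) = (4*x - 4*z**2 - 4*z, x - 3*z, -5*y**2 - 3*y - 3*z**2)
4 - 6*z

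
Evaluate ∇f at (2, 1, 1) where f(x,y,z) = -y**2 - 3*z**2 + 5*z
(0, -2, -1)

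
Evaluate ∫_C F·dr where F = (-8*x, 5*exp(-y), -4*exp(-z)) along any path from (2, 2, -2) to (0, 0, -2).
5*exp(-2) + 11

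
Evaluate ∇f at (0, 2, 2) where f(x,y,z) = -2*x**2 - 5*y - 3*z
(0, -5, -3)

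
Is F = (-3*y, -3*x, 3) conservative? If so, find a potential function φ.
Yes, F is conservative. φ = -3*x*y + 3*z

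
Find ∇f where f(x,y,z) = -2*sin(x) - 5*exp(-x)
(-2*cos(x) + 5*exp(-x), 0, 0)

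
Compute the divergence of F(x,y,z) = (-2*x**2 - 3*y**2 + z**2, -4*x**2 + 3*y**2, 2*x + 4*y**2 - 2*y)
-4*x + 6*y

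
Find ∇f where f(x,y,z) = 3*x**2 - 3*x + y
(6*x - 3, 1, 0)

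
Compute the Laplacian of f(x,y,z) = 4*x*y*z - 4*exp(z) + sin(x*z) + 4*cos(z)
-x**2*sin(x*z) - z**2*sin(x*z) - 4*exp(z) - 4*cos(z)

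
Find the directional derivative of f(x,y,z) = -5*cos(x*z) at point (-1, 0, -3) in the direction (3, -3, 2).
-5*sqrt(22)*sin(3)/2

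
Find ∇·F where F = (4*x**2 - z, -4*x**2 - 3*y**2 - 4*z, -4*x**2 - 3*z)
8*x - 6*y - 3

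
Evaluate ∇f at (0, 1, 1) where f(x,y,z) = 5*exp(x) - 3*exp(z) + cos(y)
(5, -sin(1), -3*E)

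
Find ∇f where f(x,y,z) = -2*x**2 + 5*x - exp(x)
(-4*x - exp(x) + 5, 0, 0)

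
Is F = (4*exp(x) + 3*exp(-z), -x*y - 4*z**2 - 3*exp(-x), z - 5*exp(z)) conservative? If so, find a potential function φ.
No, ∇×F = (8*z, -3*exp(-z), -y + 3*exp(-x)) ≠ 0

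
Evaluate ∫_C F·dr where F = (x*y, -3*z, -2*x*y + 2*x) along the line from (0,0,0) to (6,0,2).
12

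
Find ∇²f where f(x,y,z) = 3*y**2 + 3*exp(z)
3*exp(z) + 6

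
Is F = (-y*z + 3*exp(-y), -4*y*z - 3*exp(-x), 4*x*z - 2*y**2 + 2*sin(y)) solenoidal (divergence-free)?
No, ∇·F = 4*x - 4*z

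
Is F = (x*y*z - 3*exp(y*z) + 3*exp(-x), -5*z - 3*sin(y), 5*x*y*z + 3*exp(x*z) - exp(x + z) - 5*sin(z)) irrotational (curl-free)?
No, ∇×F = (5*x*z + 5, x*y - 5*y*z - 3*y*exp(y*z) - 3*z*exp(x*z) + exp(x + z), z*(-x + 3*exp(y*z)))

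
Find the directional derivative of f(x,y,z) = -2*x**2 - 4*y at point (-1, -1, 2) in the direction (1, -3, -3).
16*sqrt(19)/19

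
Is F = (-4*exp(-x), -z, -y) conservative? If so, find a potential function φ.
Yes, F is conservative. φ = -y*z + 4*exp(-x)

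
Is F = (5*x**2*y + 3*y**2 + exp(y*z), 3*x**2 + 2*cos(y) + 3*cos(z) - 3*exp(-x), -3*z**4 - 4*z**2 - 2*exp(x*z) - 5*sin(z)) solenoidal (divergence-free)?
No, ∇·F = 10*x*y - 2*x*exp(x*z) - 12*z**3 - 8*z - 2*sin(y) - 5*cos(z)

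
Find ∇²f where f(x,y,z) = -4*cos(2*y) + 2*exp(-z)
16*cos(2*y) + 2*exp(-z)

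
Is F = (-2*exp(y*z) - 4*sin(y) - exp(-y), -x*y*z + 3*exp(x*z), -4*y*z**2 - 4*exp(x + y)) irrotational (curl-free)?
No, ∇×F = (x*y - 3*x*exp(x*z) - 4*z**2 - 4*exp(x + y), -2*y*exp(y*z) + 4*exp(x + y), -y*z + 3*z*exp(x*z) + 2*z*exp(y*z) + 4*cos(y) - exp(-y))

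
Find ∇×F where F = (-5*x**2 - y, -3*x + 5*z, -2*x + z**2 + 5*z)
(-5, 2, -2)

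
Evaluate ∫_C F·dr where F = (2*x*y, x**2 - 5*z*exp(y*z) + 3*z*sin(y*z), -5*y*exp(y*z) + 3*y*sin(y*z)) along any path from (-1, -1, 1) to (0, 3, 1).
-5*exp(3) + 1 + 3*cos(1) + 5*exp(-1) - 3*cos(3)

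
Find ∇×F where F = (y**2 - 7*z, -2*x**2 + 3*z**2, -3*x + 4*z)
(-6*z, -4, -4*x - 2*y)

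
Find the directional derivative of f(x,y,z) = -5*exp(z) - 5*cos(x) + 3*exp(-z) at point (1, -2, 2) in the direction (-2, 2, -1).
-10*sin(1)/3 + exp(-2) + 5*exp(2)/3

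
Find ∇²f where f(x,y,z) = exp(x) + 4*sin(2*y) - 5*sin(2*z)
exp(x) - 16*sin(2*y) + 20*sin(2*z)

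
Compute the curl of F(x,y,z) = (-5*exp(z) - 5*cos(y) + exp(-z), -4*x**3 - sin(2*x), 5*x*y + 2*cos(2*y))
(5*x - 4*sin(2*y), -5*y - 5*exp(z) - exp(-z), -12*x**2 - 5*sin(y) - 2*cos(2*x))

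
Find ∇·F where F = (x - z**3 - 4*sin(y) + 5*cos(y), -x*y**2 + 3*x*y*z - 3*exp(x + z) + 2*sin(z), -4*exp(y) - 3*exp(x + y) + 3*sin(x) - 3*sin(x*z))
-2*x*y + 3*x*z - 3*x*cos(x*z) + 1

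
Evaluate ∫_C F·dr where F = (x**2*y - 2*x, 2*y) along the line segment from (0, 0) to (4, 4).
64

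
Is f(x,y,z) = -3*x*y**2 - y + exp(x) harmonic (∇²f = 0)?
No, ∇²f = -6*x + exp(x)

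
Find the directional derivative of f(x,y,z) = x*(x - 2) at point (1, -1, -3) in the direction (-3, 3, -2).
0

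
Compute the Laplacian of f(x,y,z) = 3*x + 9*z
0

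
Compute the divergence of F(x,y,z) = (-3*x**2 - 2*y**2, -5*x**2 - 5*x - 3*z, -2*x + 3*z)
3 - 6*x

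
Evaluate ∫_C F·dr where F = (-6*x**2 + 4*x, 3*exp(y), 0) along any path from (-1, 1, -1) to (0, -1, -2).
-6*sinh(1) - 4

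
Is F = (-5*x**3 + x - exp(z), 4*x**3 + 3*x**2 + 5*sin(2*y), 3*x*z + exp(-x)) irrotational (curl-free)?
No, ∇×F = (0, -3*z - exp(z) + exp(-x), 6*x*(2*x + 1))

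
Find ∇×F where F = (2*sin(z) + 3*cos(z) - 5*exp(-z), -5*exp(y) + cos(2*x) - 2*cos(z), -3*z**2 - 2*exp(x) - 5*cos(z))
(-2*sin(z), 2*exp(x) - 3*sin(z) + 2*cos(z) + 5*exp(-z), -2*sin(2*x))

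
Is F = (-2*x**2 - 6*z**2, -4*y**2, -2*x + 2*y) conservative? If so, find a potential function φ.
No, ∇×F = (2, 2 - 12*z, 0) ≠ 0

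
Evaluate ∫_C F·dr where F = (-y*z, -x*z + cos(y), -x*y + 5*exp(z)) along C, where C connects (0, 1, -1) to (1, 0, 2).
-5*exp(-1) - sin(1) + 5*exp(2)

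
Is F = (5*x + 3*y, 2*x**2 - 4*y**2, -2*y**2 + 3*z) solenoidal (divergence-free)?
No, ∇·F = 8 - 8*y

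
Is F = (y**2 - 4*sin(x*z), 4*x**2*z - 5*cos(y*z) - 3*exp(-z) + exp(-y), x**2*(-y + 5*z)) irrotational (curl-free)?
No, ∇×F = (-5*x**2 - 5*y*sin(y*z) - 3*exp(-z), 2*x*(y - 5*z - 2*cos(x*z)), 8*x*z - 2*y)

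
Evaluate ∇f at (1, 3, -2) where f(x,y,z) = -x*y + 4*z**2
(-3, -1, -16)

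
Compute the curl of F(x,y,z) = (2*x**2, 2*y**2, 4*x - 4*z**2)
(0, -4, 0)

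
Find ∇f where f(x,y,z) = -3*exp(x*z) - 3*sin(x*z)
(-3*z*(exp(x*z) + cos(x*z)), 0, -3*x*(exp(x*z) + cos(x*z)))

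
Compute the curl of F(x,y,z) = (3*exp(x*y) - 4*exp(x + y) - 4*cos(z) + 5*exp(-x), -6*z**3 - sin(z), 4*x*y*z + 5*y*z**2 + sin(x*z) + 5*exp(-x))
(4*x*z + 23*z**2 + cos(z), -4*y*z - z*cos(x*z) + 4*sin(z) + 5*exp(-x), -3*x*exp(x*y) + 4*exp(x + y))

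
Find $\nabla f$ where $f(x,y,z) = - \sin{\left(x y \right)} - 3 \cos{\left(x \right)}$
(-y*cos(x*y) + 3*sin(x), -x*cos(x*y), 0)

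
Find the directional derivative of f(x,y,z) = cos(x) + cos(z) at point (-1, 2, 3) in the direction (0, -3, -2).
2*sqrt(13)*sin(3)/13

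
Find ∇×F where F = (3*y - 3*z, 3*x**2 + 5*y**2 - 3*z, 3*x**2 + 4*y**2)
(8*y + 3, -6*x - 3, 6*x - 3)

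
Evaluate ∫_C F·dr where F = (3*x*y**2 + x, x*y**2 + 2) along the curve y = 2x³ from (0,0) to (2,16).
14378/5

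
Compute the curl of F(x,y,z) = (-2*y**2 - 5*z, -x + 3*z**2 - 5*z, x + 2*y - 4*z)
(7 - 6*z, -6, 4*y - 1)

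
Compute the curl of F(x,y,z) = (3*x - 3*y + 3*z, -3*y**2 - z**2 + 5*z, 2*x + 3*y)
(2*z - 2, 1, 3)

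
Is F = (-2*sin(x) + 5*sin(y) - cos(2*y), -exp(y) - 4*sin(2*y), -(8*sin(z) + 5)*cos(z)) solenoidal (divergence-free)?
No, ∇·F = -exp(y) + 5*sin(z) - 2*cos(x) - 8*cos(2*y) - 8*cos(2*z)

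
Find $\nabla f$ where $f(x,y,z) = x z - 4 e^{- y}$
(z, 4*exp(-y), x)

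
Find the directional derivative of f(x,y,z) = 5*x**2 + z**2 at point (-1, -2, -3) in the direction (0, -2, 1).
-6*sqrt(5)/5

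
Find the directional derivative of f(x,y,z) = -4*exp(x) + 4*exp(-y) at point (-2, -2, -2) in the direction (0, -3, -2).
12*sqrt(13)*exp(2)/13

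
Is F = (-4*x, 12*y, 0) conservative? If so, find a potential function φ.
Yes, F is conservative. φ = -2*x**2 + 6*y**2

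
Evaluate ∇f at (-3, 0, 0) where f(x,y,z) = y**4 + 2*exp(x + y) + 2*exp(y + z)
(2*exp(-3), 2*exp(-3) + 2, 2)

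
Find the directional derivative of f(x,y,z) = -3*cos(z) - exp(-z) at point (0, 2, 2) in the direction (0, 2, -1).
-sqrt(5)*(1 + 3*exp(2)*sin(2))*exp(-2)/5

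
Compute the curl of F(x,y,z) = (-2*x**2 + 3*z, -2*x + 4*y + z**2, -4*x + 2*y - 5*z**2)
(2 - 2*z, 7, -2)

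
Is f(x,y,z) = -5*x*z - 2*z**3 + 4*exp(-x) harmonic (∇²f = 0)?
No, ∇²f = -12*z + 4*exp(-x)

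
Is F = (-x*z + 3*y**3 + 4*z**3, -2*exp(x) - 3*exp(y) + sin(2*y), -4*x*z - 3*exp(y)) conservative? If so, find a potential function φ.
No, ∇×F = (-3*exp(y), -x + 12*z**2 + 4*z, -9*y**2 - 2*exp(x)) ≠ 0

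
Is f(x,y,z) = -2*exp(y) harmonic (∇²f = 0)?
No, ∇²f = -2*exp(y)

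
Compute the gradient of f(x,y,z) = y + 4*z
(0, 1, 4)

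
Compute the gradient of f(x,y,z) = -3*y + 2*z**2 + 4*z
(0, -3, 4*z + 4)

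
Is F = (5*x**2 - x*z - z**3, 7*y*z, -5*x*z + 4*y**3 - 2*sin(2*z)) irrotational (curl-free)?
No, ∇×F = (y*(12*y - 7), -x - 3*z**2 + 5*z, 0)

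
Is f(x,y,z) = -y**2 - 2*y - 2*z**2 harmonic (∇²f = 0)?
No, ∇²f = -6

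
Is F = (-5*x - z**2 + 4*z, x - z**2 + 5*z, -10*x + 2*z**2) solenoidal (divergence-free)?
No, ∇·F = 4*z - 5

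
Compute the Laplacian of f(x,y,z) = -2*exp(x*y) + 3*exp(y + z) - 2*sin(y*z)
-2*x**2*exp(x*y) - 2*y**2*exp(x*y) + 2*y**2*sin(y*z) + 2*z**2*sin(y*z) + 6*exp(y + z)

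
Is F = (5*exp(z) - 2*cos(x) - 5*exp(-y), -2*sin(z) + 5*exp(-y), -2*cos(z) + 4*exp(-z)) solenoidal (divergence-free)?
No, ∇·F = 2*sin(x) + 2*sin(z) - 4*exp(-z) - 5*exp(-y)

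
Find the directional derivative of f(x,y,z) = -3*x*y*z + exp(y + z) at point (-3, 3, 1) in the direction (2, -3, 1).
sqrt(14)*(-exp(4) - 9)/7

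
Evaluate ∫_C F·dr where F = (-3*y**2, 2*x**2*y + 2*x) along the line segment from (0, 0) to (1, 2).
0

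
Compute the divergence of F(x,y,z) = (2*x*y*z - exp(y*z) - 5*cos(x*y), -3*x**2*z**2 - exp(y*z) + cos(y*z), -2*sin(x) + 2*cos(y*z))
2*y*z + 5*y*sin(x*y) - 2*y*sin(y*z) - z*exp(y*z) - z*sin(y*z)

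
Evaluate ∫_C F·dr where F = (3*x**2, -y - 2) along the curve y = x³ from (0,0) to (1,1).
-3/2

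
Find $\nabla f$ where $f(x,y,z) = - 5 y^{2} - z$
(0, -10*y, -1)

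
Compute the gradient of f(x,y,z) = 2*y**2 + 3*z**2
(0, 4*y, 6*z)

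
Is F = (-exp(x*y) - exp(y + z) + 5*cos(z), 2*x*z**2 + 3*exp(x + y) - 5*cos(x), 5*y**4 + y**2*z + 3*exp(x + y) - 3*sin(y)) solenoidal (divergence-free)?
No, ∇·F = y**2 - y*exp(x*y) + 3*exp(x + y)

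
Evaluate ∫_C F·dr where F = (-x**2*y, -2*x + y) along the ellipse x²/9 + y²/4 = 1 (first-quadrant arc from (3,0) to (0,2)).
3*pi/8 + 2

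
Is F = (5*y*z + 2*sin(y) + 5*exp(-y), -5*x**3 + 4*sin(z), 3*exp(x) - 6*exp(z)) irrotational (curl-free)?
No, ∇×F = (-4*cos(z), 5*y - 3*exp(x), -15*x**2 - 5*z - 2*cos(y) + 5*exp(-y))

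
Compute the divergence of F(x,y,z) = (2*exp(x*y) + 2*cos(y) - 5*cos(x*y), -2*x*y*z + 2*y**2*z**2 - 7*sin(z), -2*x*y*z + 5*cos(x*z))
-2*x*y - 2*x*z - 5*x*sin(x*z) + 4*y*z**2 + 2*y*exp(x*y) + 5*y*sin(x*y)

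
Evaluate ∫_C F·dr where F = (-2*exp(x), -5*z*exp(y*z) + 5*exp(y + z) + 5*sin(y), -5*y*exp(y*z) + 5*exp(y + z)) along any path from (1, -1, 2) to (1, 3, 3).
5*((-exp(9) - E + cos(1) - cos(3) + exp(6))*exp(2) + 1)*exp(-2)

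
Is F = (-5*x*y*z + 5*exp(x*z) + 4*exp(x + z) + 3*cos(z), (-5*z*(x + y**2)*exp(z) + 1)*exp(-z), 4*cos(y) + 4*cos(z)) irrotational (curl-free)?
No, ∇×F = (5*x + 5*y**2 - 4*sin(y) + exp(-z), -5*x*y + 5*x*exp(x*z) + 4*exp(x + z) - 3*sin(z), 5*z*(x - 1))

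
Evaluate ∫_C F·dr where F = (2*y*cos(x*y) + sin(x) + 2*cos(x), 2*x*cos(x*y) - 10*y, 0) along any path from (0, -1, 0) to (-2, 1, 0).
-4*sin(2) - cos(2) + 1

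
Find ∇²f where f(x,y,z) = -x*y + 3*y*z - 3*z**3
-18*z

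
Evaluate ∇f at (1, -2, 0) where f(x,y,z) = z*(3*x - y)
(0, 0, 5)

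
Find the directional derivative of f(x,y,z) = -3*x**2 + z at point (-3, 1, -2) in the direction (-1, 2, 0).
-18*sqrt(5)/5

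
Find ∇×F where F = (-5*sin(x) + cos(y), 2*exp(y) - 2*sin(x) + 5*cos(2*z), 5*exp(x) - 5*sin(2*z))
(10*sin(2*z), -5*exp(x), sin(y) - 2*cos(x))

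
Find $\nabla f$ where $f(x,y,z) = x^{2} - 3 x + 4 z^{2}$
(2*x - 3, 0, 8*z)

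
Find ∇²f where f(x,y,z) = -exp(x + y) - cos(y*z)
y**2*cos(y*z) + z**2*cos(y*z) - 2*exp(x + y)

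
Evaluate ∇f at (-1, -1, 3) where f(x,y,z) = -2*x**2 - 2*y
(4, -2, 0)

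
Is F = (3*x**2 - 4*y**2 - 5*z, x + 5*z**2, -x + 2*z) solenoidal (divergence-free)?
No, ∇·F = 6*x + 2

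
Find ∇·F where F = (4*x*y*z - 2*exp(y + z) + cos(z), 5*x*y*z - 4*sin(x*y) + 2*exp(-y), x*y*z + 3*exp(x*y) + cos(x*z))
x*y + 5*x*z - x*sin(x*z) - 4*x*cos(x*y) + 4*y*z - 2*exp(-y)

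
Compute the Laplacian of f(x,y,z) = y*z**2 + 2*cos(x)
2*y - 2*cos(x)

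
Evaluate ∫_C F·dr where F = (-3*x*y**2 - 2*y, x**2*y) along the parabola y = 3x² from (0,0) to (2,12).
-112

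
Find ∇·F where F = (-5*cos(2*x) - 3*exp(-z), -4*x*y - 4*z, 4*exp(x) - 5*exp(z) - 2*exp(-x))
-4*x - 5*exp(z) + 10*sin(2*x)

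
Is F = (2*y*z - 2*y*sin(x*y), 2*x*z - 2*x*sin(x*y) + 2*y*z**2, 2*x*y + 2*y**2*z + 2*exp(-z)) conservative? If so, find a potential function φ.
Yes, F is conservative. φ = 2*x*y*z + y**2*z**2 + 2*cos(x*y) - 2*exp(-z)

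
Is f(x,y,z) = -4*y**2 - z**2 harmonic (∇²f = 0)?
No, ∇²f = -10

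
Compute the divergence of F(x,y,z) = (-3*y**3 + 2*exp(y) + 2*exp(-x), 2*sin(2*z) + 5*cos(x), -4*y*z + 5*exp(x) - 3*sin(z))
-4*y - 3*cos(z) - 2*exp(-x)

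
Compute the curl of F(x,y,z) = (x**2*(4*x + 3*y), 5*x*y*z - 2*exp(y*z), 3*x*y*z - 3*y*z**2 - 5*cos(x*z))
(-5*x*y + 3*x*z + 2*y*exp(y*z) - 3*z**2, -z*(3*y + 5*sin(x*z)), -3*x**2 + 5*y*z)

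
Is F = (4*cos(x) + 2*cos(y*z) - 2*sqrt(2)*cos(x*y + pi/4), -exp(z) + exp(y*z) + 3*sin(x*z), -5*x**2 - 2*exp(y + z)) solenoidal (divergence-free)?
No, ∇·F = 2*sqrt(2)*y*sin(x*y + pi/4) + z*exp(y*z) - 2*exp(y + z) - 4*sin(x)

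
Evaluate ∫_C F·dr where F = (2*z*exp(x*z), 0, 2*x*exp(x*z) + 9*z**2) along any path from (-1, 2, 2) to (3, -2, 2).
-(2 - 2*exp(8))*exp(-2)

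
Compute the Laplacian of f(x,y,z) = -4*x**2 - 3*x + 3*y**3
18*y - 8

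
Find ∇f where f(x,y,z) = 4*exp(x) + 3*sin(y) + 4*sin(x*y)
(4*y*cos(x*y) + 4*exp(x), 4*x*cos(x*y) + 3*cos(y), 0)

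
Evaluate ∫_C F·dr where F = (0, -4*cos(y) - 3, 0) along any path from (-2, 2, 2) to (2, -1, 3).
4*sin(1) + 4*sin(2) + 9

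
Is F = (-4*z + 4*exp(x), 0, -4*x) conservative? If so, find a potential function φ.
Yes, F is conservative. φ = -4*x*z + 4*exp(x)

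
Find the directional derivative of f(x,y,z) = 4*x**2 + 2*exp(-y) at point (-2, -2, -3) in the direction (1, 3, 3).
2*sqrt(19)*(-3*exp(2) - 8)/19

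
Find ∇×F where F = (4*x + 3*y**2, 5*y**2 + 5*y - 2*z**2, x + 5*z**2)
(4*z, -1, -6*y)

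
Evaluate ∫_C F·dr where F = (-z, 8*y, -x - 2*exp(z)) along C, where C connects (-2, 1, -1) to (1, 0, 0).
-4 + 2*exp(-1)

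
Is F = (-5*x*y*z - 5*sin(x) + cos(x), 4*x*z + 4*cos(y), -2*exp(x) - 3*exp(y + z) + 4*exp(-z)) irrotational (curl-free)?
No, ∇×F = (-4*x - 3*exp(y + z), -5*x*y + 2*exp(x), z*(5*x + 4))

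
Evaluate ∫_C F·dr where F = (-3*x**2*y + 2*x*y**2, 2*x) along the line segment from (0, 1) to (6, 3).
-324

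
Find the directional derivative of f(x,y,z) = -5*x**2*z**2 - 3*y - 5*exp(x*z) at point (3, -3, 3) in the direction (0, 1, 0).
-3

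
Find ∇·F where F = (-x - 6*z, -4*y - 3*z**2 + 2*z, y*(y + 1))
-5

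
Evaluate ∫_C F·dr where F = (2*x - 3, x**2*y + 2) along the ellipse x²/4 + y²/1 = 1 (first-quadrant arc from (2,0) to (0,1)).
5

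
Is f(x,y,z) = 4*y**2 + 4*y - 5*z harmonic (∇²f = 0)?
No, ∇²f = 8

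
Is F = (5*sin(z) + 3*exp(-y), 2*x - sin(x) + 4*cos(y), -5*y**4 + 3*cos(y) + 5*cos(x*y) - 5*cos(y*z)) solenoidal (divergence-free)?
No, ∇·F = 5*y*sin(y*z) - 4*sin(y)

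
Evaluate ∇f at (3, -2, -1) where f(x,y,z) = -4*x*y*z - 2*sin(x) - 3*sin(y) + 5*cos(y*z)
(-8 - 2*cos(3), -3*cos(2) + 5*sin(2) + 12, 10*sin(2) + 24)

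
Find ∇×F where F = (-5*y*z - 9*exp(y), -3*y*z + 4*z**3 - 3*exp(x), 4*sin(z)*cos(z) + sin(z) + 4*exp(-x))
(3*y - 12*z**2, -5*y + 4*exp(-x), 5*z - 3*exp(x) + 9*exp(y))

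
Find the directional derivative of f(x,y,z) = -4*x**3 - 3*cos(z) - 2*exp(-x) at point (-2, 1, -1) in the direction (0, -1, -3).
9*sqrt(10)*sin(1)/10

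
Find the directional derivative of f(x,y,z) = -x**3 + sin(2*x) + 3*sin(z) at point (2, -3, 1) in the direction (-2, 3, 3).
sqrt(22)*(-4*cos(4) + 9*cos(1) + 24)/22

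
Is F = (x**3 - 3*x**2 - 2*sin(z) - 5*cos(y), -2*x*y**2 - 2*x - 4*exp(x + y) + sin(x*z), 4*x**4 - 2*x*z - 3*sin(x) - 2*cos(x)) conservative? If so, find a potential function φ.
No, ∇×F = (-x*cos(x*z), -16*x**3 + 2*z - 2*sin(x) + 3*cos(x) - 2*cos(z), -2*y**2 + z*cos(x*z) - 4*exp(x + y) - 5*sin(y) - 2) ≠ 0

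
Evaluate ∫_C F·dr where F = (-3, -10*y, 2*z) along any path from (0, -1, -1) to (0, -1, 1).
0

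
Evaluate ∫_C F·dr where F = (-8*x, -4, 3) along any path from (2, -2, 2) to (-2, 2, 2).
-16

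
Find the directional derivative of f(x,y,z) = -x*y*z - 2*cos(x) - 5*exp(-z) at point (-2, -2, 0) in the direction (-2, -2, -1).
-1/3 + 4*sin(2)/3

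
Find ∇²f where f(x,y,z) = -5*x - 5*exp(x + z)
-10*exp(x + z)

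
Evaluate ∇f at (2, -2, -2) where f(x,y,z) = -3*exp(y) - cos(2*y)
(0, -3*exp(-2) - 2*sin(4), 0)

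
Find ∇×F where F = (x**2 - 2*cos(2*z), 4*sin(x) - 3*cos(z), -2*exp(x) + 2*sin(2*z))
(-3*sin(z), 2*exp(x) + 4*sin(2*z), 4*cos(x))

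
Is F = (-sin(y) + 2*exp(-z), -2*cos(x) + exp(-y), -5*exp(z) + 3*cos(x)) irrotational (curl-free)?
No, ∇×F = (0, 3*sin(x) - 2*exp(-z), 2*sin(x) + cos(y))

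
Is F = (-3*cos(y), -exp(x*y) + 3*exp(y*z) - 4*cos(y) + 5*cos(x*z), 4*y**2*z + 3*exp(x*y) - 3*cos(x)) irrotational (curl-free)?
No, ∇×F = (3*x*exp(x*y) + 5*x*sin(x*z) + 8*y*z - 3*y*exp(y*z), -3*y*exp(x*y) - 3*sin(x), -y*exp(x*y) - 5*z*sin(x*z) - 3*sin(y))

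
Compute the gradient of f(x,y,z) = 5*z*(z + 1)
(0, 0, 10*z + 5)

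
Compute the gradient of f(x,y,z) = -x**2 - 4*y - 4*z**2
(-2*x, -4, -8*z)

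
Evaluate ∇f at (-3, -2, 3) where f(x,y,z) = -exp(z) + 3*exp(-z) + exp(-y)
(0, -exp(2), (-exp(6) - 3)*exp(-3))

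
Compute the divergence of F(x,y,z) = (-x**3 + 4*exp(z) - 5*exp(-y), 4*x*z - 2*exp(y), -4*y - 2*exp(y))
-3*x**2 - 2*exp(y)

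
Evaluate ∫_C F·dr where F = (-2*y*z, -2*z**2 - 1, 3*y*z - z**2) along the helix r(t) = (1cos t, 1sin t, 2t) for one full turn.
4*pi*(-16*pi**2 - 42 + 3*pi)/3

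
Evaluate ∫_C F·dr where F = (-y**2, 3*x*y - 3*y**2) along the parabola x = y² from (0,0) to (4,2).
-4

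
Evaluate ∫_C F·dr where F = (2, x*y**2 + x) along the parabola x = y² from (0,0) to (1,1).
38/15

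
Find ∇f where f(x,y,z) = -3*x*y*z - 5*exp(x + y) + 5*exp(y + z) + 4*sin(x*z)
(-3*y*z + 4*z*cos(x*z) - 5*exp(x + y), -3*x*z - 5*exp(x + y) + 5*exp(y + z), -3*x*y + 4*x*cos(x*z) + 5*exp(y + z))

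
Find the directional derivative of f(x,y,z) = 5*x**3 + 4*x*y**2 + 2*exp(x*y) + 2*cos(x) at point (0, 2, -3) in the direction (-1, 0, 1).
-10*sqrt(2)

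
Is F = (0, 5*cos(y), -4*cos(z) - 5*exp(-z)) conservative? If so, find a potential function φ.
Yes, F is conservative. φ = 5*sin(y) - 4*sin(z) + 5*exp(-z)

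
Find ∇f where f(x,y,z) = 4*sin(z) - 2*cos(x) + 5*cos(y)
(2*sin(x), -5*sin(y), 4*cos(z))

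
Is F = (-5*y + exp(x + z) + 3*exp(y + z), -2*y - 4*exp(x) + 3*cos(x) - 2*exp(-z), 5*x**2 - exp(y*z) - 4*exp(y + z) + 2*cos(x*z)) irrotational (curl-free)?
No, ∇×F = (-z*exp(y*z) - 4*exp(y + z) - 2*exp(-z), -10*x + 2*z*sin(x*z) + exp(x + z) + 3*exp(y + z), -4*exp(x) - 3*exp(y + z) - 3*sin(x) + 5)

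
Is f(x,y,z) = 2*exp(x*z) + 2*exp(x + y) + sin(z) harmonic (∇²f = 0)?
No, ∇²f = 2*x**2*exp(x*z) + 2*z**2*exp(x*z) + 4*exp(x + y) - sin(z)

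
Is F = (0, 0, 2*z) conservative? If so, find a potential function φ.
Yes, F is conservative. φ = z**2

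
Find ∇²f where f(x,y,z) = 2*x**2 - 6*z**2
-8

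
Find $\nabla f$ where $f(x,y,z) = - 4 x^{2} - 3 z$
(-8*x, 0, -3)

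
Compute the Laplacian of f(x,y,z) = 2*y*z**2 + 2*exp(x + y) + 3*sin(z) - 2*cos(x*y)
2*x**2*cos(x*y) + 2*y**2*cos(x*y) + 4*y + 4*exp(x + y) - 3*sin(z)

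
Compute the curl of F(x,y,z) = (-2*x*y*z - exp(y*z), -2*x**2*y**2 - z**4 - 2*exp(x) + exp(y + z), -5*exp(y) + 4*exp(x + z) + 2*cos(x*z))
(4*z**3 - 5*exp(y) - exp(y + z), -2*x*y - y*exp(y*z) + 2*z*sin(x*z) - 4*exp(x + z), -4*x*y**2 + 2*x*z + z*exp(y*z) - 2*exp(x))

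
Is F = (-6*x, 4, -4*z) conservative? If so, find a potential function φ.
Yes, F is conservative. φ = -3*x**2 + 4*y - 2*z**2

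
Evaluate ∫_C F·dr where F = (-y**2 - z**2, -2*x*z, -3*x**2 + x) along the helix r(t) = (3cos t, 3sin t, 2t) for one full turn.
6*pi*(-14*pi - 9)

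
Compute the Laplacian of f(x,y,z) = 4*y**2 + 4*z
8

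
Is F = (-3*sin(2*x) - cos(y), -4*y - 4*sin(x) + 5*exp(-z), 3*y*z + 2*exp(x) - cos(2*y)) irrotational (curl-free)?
No, ∇×F = (3*z + 2*sin(2*y) + 5*exp(-z), -2*exp(x), -sin(y) - 4*cos(x))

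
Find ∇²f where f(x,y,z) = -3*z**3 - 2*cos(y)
-18*z + 2*cos(y)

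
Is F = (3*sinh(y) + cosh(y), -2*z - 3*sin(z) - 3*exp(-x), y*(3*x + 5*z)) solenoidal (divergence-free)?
No, ∇·F = 5*y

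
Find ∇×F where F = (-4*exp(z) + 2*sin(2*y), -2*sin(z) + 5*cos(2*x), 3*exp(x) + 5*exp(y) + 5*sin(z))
(5*exp(y) + 2*cos(z), -3*exp(x) - 4*exp(z), -10*sin(2*x) - 4*cos(2*y))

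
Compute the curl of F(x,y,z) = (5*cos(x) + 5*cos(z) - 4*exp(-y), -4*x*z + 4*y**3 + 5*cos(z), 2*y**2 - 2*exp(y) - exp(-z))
(4*x + 4*y - 2*exp(y) + 5*sin(z), -5*sin(z), -4*z - 4*exp(-y))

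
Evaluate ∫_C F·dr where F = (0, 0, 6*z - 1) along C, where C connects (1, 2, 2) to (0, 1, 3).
14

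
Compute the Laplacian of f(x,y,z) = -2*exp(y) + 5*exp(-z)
-2*exp(y) + 5*exp(-z)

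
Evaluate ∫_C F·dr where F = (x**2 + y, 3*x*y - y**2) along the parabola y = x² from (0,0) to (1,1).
23/15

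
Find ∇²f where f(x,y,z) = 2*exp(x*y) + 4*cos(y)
2*x**2*exp(x*y) + 2*y**2*exp(x*y) - 4*cos(y)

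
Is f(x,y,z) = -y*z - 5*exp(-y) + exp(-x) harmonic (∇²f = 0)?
No, ∇²f = -5*exp(-y) + exp(-x)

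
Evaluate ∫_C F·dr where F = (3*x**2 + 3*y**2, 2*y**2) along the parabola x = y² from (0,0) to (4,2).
280/3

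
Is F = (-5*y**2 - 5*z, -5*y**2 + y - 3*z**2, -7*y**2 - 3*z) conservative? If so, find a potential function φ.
No, ∇×F = (-14*y + 6*z, -5, 10*y) ≠ 0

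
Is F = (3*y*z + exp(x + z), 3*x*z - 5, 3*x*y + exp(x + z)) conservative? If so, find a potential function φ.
Yes, F is conservative. φ = 3*x*y*z - 5*y + exp(x + z)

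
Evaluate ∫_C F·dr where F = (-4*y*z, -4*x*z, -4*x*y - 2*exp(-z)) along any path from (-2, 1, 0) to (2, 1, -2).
14 + 2*exp(2)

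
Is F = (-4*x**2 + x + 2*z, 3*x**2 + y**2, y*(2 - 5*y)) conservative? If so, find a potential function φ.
No, ∇×F = (2 - 10*y, 2, 6*x) ≠ 0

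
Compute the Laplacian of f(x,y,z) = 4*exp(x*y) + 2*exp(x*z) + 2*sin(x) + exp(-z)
(2*(2*x**2*exp(x*y) + x**2*exp(x*z) + 2*y**2*exp(x*y) + z**2*exp(x*z) - sin(x))*exp(z) + 1)*exp(-z)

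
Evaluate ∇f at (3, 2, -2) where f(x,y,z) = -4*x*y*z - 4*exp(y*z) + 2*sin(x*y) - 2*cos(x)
(2*sin(3) + 4*cos(6) + 16, 8*exp(-4) + 6*cos(6) + 24, -24 - 8*exp(-4))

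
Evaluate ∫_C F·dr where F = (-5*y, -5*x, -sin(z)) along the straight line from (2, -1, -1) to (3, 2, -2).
-40 - cos(1) + cos(2)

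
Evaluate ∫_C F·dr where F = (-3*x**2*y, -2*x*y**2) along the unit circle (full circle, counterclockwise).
pi/4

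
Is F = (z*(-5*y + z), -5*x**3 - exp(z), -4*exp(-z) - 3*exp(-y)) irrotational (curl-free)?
No, ∇×F = (exp(z) + 3*exp(-y), -5*y + 2*z, -15*x**2 + 5*z)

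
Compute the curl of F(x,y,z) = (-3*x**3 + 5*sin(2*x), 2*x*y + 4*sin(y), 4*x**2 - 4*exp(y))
(-4*exp(y), -8*x, 2*y)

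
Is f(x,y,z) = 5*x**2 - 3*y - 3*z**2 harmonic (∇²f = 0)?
No, ∇²f = 4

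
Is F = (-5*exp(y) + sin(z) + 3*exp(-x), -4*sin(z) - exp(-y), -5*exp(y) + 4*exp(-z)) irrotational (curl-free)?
No, ∇×F = (-5*exp(y) + 4*cos(z), cos(z), 5*exp(y))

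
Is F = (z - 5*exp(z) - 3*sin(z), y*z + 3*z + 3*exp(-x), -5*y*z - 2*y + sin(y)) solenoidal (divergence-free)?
No, ∇·F = -5*y + z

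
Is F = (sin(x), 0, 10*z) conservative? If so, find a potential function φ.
Yes, F is conservative. φ = 5*z**2 - cos(x)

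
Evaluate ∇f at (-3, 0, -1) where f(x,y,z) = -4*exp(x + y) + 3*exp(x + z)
((3 - 4*E)*exp(-4), -4*exp(-3), 3*exp(-4))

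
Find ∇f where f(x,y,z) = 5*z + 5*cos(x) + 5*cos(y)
(-5*sin(x), -5*sin(y), 5)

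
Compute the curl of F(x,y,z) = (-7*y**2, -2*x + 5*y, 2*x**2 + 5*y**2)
(10*y, -4*x, 14*y - 2)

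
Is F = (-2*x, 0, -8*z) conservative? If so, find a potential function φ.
Yes, F is conservative. φ = -x**2 - 4*z**2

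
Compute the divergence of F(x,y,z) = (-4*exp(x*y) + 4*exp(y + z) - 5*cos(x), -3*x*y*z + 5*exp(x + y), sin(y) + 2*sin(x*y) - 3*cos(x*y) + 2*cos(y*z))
-3*x*z - 4*y*exp(x*y) - 2*y*sin(y*z) + 5*exp(x + y) + 5*sin(x)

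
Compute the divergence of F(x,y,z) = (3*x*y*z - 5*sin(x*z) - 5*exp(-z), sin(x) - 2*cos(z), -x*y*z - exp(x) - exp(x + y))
-x*y + 3*y*z - 5*z*cos(x*z)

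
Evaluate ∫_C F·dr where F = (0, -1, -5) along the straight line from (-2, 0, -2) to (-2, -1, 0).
-9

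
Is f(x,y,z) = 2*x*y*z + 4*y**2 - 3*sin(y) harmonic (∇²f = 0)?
No, ∇²f = 3*sin(y) + 8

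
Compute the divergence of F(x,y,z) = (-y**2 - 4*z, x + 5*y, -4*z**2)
5 - 8*z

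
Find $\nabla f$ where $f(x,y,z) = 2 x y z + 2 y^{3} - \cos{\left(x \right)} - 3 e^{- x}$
(2*y*z + sin(x) + 3*exp(-x), 2*x*z + 6*y**2, 2*x*y)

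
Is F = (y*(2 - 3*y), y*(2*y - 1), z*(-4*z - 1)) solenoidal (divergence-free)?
No, ∇·F = 4*y - 8*z - 2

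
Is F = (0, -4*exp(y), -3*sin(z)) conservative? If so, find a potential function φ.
Yes, F is conservative. φ = -4*exp(y) + 3*cos(z)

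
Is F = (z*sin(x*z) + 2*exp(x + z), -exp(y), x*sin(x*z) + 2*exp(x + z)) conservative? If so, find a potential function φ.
Yes, F is conservative. φ = -exp(y) + 2*exp(x + z) - cos(x*z)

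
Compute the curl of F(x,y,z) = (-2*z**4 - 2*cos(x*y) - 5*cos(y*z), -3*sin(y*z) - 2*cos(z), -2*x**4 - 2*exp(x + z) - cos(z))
(3*y*cos(y*z) - 2*sin(z), 8*x**3 + 5*y*sin(y*z) - 8*z**3 + 2*exp(x + z), -2*x*sin(x*y) - 5*z*sin(y*z))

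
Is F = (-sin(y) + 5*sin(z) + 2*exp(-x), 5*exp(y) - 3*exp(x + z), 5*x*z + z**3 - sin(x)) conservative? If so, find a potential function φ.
No, ∇×F = (3*exp(x + z), -5*z + cos(x) + 5*cos(z), -3*exp(x + z) + cos(y)) ≠ 0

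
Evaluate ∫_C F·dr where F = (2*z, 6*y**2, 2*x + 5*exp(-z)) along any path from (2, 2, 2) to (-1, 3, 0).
5*exp(-2) + 25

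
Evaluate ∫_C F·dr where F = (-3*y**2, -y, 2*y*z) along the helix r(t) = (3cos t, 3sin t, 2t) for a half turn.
24*pi + 108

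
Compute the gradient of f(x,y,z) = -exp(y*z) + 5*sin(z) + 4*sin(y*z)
(0, z*(-exp(y*z) + 4*cos(y*z)), -y*exp(y*z) + 4*y*cos(y*z) + 5*cos(z))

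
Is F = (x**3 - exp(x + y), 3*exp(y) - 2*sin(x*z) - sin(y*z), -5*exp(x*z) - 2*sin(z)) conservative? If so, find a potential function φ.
No, ∇×F = (2*x*cos(x*z) + y*cos(y*z), 5*z*exp(x*z), -2*z*cos(x*z) + exp(x + y)) ≠ 0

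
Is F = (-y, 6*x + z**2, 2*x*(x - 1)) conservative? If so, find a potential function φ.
No, ∇×F = (-2*z, 2 - 4*x, 7) ≠ 0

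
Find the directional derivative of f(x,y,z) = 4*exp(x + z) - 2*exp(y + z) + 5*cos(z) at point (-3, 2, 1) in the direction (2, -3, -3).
sqrt(22)*(-4 + 15*exp(2)*sin(1) + 12*exp(5))*exp(-2)/22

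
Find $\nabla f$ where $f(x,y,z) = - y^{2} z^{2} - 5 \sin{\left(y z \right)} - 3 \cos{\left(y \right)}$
(0, -2*y*z**2 - 5*z*cos(y*z) + 3*sin(y), -y*(2*y*z + 5*cos(y*z)))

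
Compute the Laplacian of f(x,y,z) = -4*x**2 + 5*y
-8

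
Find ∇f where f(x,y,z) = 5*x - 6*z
(5, 0, -6)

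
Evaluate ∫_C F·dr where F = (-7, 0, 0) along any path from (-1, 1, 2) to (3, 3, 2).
-28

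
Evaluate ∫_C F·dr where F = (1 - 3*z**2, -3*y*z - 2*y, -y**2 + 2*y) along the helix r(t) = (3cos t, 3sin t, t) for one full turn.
9*pi*(1 - 8*pi)/2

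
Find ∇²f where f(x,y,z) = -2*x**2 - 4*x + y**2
-2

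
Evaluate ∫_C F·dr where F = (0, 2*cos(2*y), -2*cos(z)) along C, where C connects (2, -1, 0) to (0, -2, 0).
-sin(4) + sin(2)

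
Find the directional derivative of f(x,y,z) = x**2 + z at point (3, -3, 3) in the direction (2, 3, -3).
9*sqrt(22)/22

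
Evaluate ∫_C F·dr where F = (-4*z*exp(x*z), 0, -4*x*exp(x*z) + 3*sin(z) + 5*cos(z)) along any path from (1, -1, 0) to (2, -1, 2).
-4*exp(4) - 3*cos(2) + 5*sin(2) + 7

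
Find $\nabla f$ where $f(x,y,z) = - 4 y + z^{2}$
(0, -4, 2*z)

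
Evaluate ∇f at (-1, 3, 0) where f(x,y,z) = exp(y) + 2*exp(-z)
(0, exp(3), -2)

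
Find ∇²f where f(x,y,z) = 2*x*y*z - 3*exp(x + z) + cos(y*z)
-y**2*cos(y*z) - z**2*cos(y*z) - 6*exp(x + z)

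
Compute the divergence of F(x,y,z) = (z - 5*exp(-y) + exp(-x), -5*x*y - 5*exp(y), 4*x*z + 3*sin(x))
-x - 5*exp(y) - exp(-x)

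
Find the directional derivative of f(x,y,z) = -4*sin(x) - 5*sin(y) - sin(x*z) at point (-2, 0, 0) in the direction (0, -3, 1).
17*sqrt(10)/10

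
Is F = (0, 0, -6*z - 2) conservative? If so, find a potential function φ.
Yes, F is conservative. φ = z*(-3*z - 2)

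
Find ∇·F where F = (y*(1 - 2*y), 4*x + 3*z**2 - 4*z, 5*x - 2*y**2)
0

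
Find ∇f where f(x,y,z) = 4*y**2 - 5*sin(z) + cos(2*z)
(0, 8*y, -(4*sin(z) + 5)*cos(z))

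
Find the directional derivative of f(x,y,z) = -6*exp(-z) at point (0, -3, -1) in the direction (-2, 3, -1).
-3*sqrt(14)*E/7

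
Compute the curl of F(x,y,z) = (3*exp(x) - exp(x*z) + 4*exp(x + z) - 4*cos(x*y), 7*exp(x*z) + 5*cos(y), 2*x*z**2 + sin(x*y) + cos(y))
(-7*x*exp(x*z) + x*cos(x*y) - sin(y), -x*exp(x*z) - y*cos(x*y) - 2*z**2 + 4*exp(x + z), -4*x*sin(x*y) + 7*z*exp(x*z))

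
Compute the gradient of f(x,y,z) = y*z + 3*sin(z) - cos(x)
(sin(x), z, y + 3*cos(z))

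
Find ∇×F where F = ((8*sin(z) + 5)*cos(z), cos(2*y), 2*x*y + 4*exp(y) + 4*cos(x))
(2*x + 4*exp(y), -2*y + 4*sin(x) - 5*sin(z) + 8*cos(2*z), 0)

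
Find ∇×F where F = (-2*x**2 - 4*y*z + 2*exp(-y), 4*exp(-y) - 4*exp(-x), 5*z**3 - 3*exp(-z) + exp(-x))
(0, -4*y + exp(-x), 4*z + 2*exp(-y) + 4*exp(-x))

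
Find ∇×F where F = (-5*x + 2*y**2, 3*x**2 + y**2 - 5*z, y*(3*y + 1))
(6*y + 6, 0, 6*x - 4*y)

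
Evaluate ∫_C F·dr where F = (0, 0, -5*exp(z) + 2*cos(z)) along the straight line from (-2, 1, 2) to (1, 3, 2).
0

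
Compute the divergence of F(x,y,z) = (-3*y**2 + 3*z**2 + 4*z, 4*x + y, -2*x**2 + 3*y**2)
1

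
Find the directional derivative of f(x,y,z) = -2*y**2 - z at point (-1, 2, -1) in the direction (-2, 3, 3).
-27*sqrt(22)/22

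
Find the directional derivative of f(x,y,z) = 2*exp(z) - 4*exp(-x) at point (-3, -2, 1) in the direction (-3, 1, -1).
2*sqrt(11)*E*(-6*exp(2) - 1)/11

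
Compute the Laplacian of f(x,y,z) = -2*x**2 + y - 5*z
-4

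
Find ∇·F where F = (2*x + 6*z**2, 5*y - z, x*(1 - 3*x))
7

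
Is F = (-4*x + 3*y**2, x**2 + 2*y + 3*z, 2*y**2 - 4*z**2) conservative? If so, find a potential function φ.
No, ∇×F = (4*y - 3, 0, 2*x - 6*y) ≠ 0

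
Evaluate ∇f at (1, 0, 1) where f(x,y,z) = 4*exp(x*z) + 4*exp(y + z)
(4*E, 4*E, 8*E)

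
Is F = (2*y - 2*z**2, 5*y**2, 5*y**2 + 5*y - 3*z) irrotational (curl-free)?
No, ∇×F = (10*y + 5, -4*z, -2)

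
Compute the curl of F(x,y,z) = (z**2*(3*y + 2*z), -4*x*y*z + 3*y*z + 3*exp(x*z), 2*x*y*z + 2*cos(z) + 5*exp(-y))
(4*x*y + 2*x*z - 3*x*exp(x*z) - 3*y - 5*exp(-y), 2*z*(2*y + 3*z), z*(-4*y - 3*z + 3*exp(x*z)))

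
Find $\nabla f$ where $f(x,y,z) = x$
(1, 0, 0)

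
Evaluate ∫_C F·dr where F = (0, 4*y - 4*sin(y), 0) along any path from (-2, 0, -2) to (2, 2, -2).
4*cos(2) + 4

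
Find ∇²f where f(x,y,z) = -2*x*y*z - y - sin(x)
sin(x)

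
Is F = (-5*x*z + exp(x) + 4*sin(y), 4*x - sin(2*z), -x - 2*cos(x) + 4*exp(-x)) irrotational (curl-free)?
No, ∇×F = (2*cos(2*z), -5*x - 2*sin(x) + 1 + 4*exp(-x), 4 - 4*cos(y))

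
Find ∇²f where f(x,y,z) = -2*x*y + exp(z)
exp(z)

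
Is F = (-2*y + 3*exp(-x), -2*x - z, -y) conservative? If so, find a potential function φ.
Yes, F is conservative. φ = -2*x*y - y*z - 3*exp(-x)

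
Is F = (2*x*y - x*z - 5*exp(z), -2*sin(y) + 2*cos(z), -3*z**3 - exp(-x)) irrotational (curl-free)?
No, ∇×F = (2*sin(z), -x - 5*exp(z) - exp(-x), -2*x)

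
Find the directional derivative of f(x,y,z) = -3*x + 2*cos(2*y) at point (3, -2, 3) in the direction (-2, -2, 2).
sqrt(3)*(3 - 4*sin(4))/3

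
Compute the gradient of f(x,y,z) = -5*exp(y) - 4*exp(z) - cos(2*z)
(0, -5*exp(y), -4*exp(z) + 2*sin(2*z))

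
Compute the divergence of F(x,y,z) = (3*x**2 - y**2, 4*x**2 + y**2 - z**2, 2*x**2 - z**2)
6*x + 2*y - 2*z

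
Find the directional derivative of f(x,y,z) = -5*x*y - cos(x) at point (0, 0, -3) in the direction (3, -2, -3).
0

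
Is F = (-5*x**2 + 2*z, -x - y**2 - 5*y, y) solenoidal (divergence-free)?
No, ∇·F = -10*x - 2*y - 5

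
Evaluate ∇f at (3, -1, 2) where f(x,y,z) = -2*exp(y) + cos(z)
(0, -2*exp(-1), -sin(2))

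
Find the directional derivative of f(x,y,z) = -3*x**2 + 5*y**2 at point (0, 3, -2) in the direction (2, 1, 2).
10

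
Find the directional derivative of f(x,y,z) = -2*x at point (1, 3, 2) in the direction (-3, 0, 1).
3*sqrt(10)/5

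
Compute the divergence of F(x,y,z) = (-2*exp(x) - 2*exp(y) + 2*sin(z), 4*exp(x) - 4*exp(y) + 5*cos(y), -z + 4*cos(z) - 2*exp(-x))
-2*exp(x) - 4*exp(y) - 5*sin(y) - 4*sin(z) - 1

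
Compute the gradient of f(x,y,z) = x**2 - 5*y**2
(2*x, -10*y, 0)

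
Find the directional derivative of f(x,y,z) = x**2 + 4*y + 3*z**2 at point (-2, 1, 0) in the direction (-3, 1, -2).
8*sqrt(14)/7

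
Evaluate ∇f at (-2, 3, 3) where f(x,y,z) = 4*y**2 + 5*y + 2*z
(0, 29, 2)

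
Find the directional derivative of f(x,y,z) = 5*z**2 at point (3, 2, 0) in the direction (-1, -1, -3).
0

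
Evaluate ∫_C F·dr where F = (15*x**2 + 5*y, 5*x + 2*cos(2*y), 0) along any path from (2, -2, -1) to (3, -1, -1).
-sin(2) + sin(4) + 100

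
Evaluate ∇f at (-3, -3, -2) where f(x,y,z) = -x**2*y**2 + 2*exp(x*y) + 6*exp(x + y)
(-6*exp(9) + 6*exp(-6) + 54, -6*exp(9) + 6*exp(-6) + 54, 0)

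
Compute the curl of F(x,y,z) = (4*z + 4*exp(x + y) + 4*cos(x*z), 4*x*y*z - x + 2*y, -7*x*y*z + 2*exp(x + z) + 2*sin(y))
(-4*x*y - 7*x*z + 2*cos(y), -4*x*sin(x*z) + 7*y*z - 2*exp(x + z) + 4, 4*y*z - 4*exp(x + y) - 1)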